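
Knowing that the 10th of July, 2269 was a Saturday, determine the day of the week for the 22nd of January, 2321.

Saturday

From July 10, 2269 to July 10, 2320: 51 years, of which 12 contain a Feb 29 — 39×365 + 12×366 = 18627 days.
(2300 is not a leap year (divisible by 100 but not 400).)
July 2320: 31 − 10 = 21 days remain.
Then August (31), September (30), October (31), November (30), December (31): 31 + 30 + 31 + 30 + 31 = 153 days.
January 1–22, 2321: 22 days.
Residual: 196 days.
Total: 18823 days.
18823 is a multiple of 7, so the 22nd of January, 2321 falls on the same weekday: Saturday.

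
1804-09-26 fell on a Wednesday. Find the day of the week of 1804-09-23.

Count forward from the earlier date (September 23, 1804) to the later (September 26, 1804):
Within September 1804: 26 − 23 = 3 days.
3 mod 7 = 3, so 3 days before Wednesday is Sunday.

Sunday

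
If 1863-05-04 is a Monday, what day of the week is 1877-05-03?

From May 4, 1863 to May 4, 1876: 13 years, of which 4 contain a Feb 29 — 9×365 + 4×366 = 4749 days.
May 1876: 31 − 4 = 27 days remain.
Then 11 full months totalling 334 days.
May 1–3, 1877: 3 days.
Residual: 364 days.
Total: 5113 days.
5113 mod 7 = 3, so 3 days after Monday is Thursday.

Thursday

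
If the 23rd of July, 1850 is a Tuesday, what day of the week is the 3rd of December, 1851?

July 1850: 31 − 23 = 8 days remain.
Then 16 full months totalling 487 days.
December 1–3, 1851: 3 days.
Total: 8 + 487 + 3 = 498 days.
498 mod 7 = 1, so 1 day after Tuesday is Wednesday.

Wednesday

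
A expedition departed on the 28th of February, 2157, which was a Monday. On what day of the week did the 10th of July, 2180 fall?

From February 28, 2157 to February 28, 2180: 23 years, of which 5 contain a Feb 29 — 18×365 + 5×366 = 8400 days.
February 2180: 29 − 28 = 1 day remains (2180 is a leap year, so February has 29 days).
Then March (31), April (30), May (31), June (30): 31 + 30 + 31 + 30 = 122 days.
July 1–10, 2180: 10 days.
Residual: 133 days.
Total: 8533 days.
8533 is a multiple of 7, so the 10th of July, 2180 falls on the same weekday: Monday.

Monday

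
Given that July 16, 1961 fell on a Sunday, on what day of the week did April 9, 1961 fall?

Sunday

Count forward from the earlier date (April 9, 1961) to the later (July 16, 1961):
April 1961: 30 − 9 = 21 days remain.
Then May (31), June (30): 31 + 30 = 61 days.
July 1–16, 1961: 16 days.
Total: 21 + 61 + 16 = 98 days.
98 is a multiple of 7, so April 9, 1961 falls on the same weekday: Sunday.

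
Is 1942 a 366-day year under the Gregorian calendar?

1942 is not a leap year.

No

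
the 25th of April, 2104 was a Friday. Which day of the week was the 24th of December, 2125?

From April 25, 2104 to April 25, 2125: 21 years, of which 5 contain a Feb 29 — 16×365 + 5×366 = 7670 days.
April 2125: 30 − 25 = 5 days remain.
Then May (31), June (30), July (31), August (31), September (30), October (31), November (30): 31 + 30 + 31 + 31 + 30 + 31 + 30 = 214 days.
December 1–24, 2125: 24 days.
Residual: 243 days.
Total: 7913 days.
7913 mod 7 = 3, so 3 days after Friday is Monday.

Monday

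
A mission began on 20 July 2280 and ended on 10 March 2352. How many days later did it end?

From July 20, 2280 to July 20, 2351: 71 years, of which 16 contain a Feb 29 — 55×365 + 16×366 = 25931 days.
(2300 is not a leap year (divisible by 100 but not 400).)
July 2351: 31 − 20 = 11 days remain.
Then August (31), September (30), October (31), November (30), December (31), January (31), February 2352 (29): 31 + 30 + 31 + 30 + 31 + 31 + 29 = 213 days.
March 1–10, 2352: 10 days.
Residual: 234 days.
Total: 26165 days.

26165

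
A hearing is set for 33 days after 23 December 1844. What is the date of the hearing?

25 January 1845

Count 33 days after December 23, 1844:
December 1844: 31 − 23 = 8 days remain.
January 1–25, 1845: 25 days.
Total: 8 + 25 = 33 days.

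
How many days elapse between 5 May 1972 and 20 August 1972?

107

May 1972: 31 − 5 = 26 days remain.
Then June (30), July (31): 30 + 31 = 61 days.
August 1–20, 1972: 20 days.
Total: 26 + 61 + 20 = 107 days.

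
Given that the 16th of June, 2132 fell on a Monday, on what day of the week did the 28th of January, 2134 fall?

Thursday

June 2132: 30 − 16 = 14 days remain.
Then 18 full months totalling 549 days.
January 1–28, 2134: 28 days.
Total: 14 + 549 + 28 = 591 days.
591 mod 7 = 3, so 3 days after Monday is Thursday.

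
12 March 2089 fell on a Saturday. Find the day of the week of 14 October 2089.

Friday

March 2089: 31 − 12 = 19 days remain.
Then April (30), May (31), June (30), July (31), August (31), September (30): 30 + 31 + 30 + 31 + 31 + 30 = 183 days.
October 1–14, 2089: 14 days.
Total: 19 + 183 + 14 = 216 days.
216 mod 7 = 6, so 6 days after Saturday is Friday.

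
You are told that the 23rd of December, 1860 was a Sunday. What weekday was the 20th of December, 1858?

Count forward from the earlier date (December 20, 1858) to the later (December 23, 1860):
December 1858: 31 − 20 = 11 days remain.
Then 23 full months totalling 700 days.
December 1–23, 1860: 23 days.
Total: 11 + 700 + 23 = 734 days.
734 mod 7 = 6, so 6 days before Sunday is Monday.

Monday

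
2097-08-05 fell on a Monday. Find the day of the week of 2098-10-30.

Thursday

August 5, 2097 → August 5, 2098: 365 days.
August 2098: 31 − 5 = 26 days remain.
Then September (30): 30 days.
October 1–30, 2098: 30 days.
Residual: 86 days.
Total: 451 days.
451 mod 7 = 3, so 3 days after Monday is Thursday.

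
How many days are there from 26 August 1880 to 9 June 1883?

1017

August 26, 1880 → August 26, 1881: 365 days.
August 26, 1881 → August 26, 1882: 365 days.
August 1882: 31 − 26 = 5 days remain.
Then 9 full months totalling 273 days.
June 1–9, 1883: 9 days.
Residual: 287 days.
Total: 1017 days.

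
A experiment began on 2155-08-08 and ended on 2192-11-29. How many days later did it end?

13628

Day-of-year of August 8, 2155: 220.
Day-of-year of November 29, 2192: 334.
2155 has 365 days, so 365 − 220 = 145 days remain in 2155.
Full years 2156–2191: 27 common + 9 leap = 27×365 + 9×366 = 13149 days.
Total: 145 + 13149 + 334 = 13628 days.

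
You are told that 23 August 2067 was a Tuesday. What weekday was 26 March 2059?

Count forward from the earlier date (March 26, 2059) to the later (August 23, 2067):
Day-of-year of March 26, 2059: 85.
Day-of-year of August 23, 2067: 235.
2059 has 365 days, so 365 − 85 = 280 days remain in 2059.
Full years 2060–2066: 5 common + 2 leap = 5×365 + 2×366 = 2557 days.
Total: 280 + 2557 + 235 = 3072 days.
3072 mod 7 = 6, so 6 days before Tuesday is Wednesday.

Wednesday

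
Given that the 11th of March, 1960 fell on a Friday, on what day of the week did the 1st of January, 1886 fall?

Friday

Count forward from the earlier date (January 1, 1886) to the later (March 11, 1960):
Day-of-year of January 1, 1886: 1.
Day-of-year of March 11, 1960: 71.
1886 has 365 days, so 365 − 1 = 364 days remain in 1886.
Full years 1887–1959: 56 common + 17 leap = 56×365 + 17×366 = 26662 days.
Total: 364 + 26662 + 71 = 27097 days.
27097 is a multiple of 7, so the 1st of January, 1886 falls on the same weekday: Friday.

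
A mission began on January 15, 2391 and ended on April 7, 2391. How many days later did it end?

82

January 2391: 31 − 15 = 16 days remain.
Then February 2391 (28), March (31): 28 + 31 = 59 days.
April 1–7, 2391: 7 days.
Total: 16 + 59 + 7 = 82 days.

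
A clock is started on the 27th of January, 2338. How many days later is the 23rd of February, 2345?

From January 27, 2338 to January 27, 2345: 7 years, of which 2 contain a Feb 29 — 5×365 + 2×366 = 2557 days.
January 2345: 31 − 27 = 4 days remain.
February 1–23, 2345: 23 days (2345 is not a leap year).
Residual: 27 days.
Total: 2584 days.

2584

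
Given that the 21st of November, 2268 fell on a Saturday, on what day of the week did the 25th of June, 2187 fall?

Monday

Count forward from the earlier date (June 25, 2187) to the later (November 21, 2268):
Day-of-year of June 25, 2187: 176.
Day-of-year of November 21, 2268: 326.
2187 has 365 days, so 365 − 176 = 189 days remain in 2187.
Full years 2188–2267: 61 common + 19 leap = 61×365 + 19×366 = 29219 days.
Total: 189 + 29219 + 326 = 29734 days.
29734 mod 7 = 5, so 5 days before Saturday is Monday.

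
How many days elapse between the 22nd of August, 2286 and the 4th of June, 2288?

652

Day-of-year of August 22, 2286: 234.
Day-of-year of June 4, 2288: 156.
2286 has 365 days, so 365 − 234 = 131 days remain in 2286.
Full years: 2287: 365. Sum = 365.
Total: 131 + 365 + 156 = 652 days.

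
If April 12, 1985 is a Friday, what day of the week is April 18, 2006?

From April 12, 1985 to April 12, 2006: 21 years, of which 5 contain a Feb 29 — 16×365 + 5×366 = 7670 days.
(2000 is a leap year (divisible by 400).)
Within April 2006: 18 − 12 = 6 days.
Total: 7676 days.
7676 mod 7 = 4, so 4 days after Friday is Tuesday.

Tuesday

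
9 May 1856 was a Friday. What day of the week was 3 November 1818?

Count forward from the earlier date (November 3, 1818) to the later (May 9, 1856):
From November 3, 1818 to November 3, 1855: 37 years, of which 9 contain a Feb 29 — 28×365 + 9×366 = 13514 days.
November 1855: 30 − 3 = 27 days remain.
Then December (31), January (31), February 1856 (29), March (31), April (30): 31 + 31 + 29 + 31 + 30 = 152 days.
May 1–9, 1856: 9 days.
Residual: 188 days.
Total: 13702 days.
13702 mod 7 = 3, so 3 days before Friday is Tuesday.

Tuesday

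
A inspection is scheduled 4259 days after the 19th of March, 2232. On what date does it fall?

the 16th of November, 2243

Count 4259 days after March 19, 2232:
Day-of-year of March 19, 2232: 79.
Day-of-year of November 16, 2243: 320.
2232 has 366 days, so 366 − 79 = 287 days remain in 2232.
Full years 2233–2242: 8 common + 2 leap = 8×365 + 2×366 = 3652 days.
Total: 287 + 3652 + 320 = 4259 days.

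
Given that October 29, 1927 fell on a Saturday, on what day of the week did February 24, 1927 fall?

Thursday

Count forward from the earlier date (February 24, 1927) to the later (October 29, 1927):
February 1927: 28 − 24 = 4 days remain (1927 is not a leap year, so February has 28 days).
Then March (31), April (30), May (31), June (30), July (31), August (31), September (30): 31 + 30 + 31 + 30 + 31 + 31 + 30 = 214 days.
October 1–29, 1927: 29 days.
Total: 4 + 214 + 29 = 247 days.
247 mod 7 = 2, so 2 days before Saturday is Thursday.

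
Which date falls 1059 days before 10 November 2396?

17 December 2393

Count 1059 days before November 10, 2396:
December 17, 2393 → December 17, 2394: 365 days.
December 17, 2394 → December 17, 2395: 365 days.
December 2395: 31 − 17 = 14 days remain.
Then 10 full months totalling 305 days.
November 1–10, 2396: 10 days.
Residual: 329 days.
Total: 1059 days.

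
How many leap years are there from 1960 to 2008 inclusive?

Years divisible by 4: 1960, 1964, …, 2008 — 13 in all.
2000 is divisible by 400, so still leap.
No century exceptions apply. Count: 13.

13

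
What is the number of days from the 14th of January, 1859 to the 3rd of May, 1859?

109

January 1859: 31 − 14 = 17 days remain.
Then February 1859 (28), March (31), April (30): 28 + 31 + 30 = 89 days.
May 1–3, 1859: 3 days.
Total: 17 + 89 + 3 = 109 days.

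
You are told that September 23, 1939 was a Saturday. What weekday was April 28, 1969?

Monday

Day-of-year of September 23, 1939: 266.
Day-of-year of April 28, 1969: 118.
1939 has 365 days, so 365 − 266 = 99 days remain in 1939.
Full years 1940–1968: 21 common + 8 leap = 21×365 + 8×366 = 10593 days.
Total: 99 + 10593 + 118 = 10810 days.
10810 mod 7 = 2, so 2 days after Saturday is Monday.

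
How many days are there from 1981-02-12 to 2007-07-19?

From February 12, 1981 to February 12, 2007: 26 years, of which 6 contain a Feb 29 — 20×365 + 6×366 = 9496 days.
(2000 is a leap year (divisible by 400).)
February 2007: 28 − 12 = 16 days remain (2007 is not a leap year, so February has 28 days).
Then March (31), April (30), May (31), June (30): 31 + 30 + 31 + 30 = 122 days.
July 1–19, 2007: 19 days.
Residual: 157 days.
Total: 9653 days.

9653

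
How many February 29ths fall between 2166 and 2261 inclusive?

Years divisible by 4: 2168, 2172, …, 2260 — 24 in all.
Of these, 2200 is divisible by 100 but not 400, so not leap.
Leap years: 24 − 1 = 23.

23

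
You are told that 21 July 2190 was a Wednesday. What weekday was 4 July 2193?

Day-of-year of July 21, 2190: 202.
Day-of-year of July 4, 2193: 185.
2190 has 365 days, so 365 − 202 = 163 days remain in 2190.
Full years: 2191: 365; 2192: 366. Sum = 731.
Total: 163 + 731 + 185 = 1079 days.
1079 mod 7 = 1, so 1 day after Wednesday is Thursday.

Thursday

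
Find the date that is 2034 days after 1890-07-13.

1896-02-06

Count 2034 days after July 13, 1890:
July 13, 1890 → July 13, 1891: 365 days.
July 13, 1891 → July 13, 1892: 366 days (1892 is a leap year).
July 13, 1892 → July 13, 1893: 365 days.
July 13, 1893 → July 13, 1894: 365 days.
July 13, 1894 → July 13, 1895: 365 days.
July 1895: 31 − 13 = 18 days remain.
Then August (31), September (30), October (31), November (30), December (31), January (31): 31 + 30 + 31 + 30 + 31 + 31 = 184 days.
February 1–6, 1896: 6 days (1896 is a leap year).
Residual: 208 days.
Total: 2034 days.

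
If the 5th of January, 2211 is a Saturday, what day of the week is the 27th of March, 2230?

Saturday

From January 5, 2211 to January 5, 2230: 19 years, of which 5 contain a Feb 29 — 14×365 + 5×366 = 6940 days.
January 2230: 31 − 5 = 26 days remain.
Then February 2230 (28): 28 days.
March 1–27, 2230: 27 days.
Residual: 81 days.
Total: 7021 days.
7021 is a multiple of 7, so the 27th of March, 2230 falls on the same weekday: Saturday.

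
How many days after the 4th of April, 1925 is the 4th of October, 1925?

183

April 1925: 30 − 4 = 26 days remain.
Then May (31), June (30), July (31), August (31), September (30): 31 + 30 + 31 + 31 + 30 = 153 days.
October 1–4, 1925: 4 days.
Total: 26 + 153 + 4 = 183 days.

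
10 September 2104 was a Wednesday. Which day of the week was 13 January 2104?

Sunday

Count forward from the earlier date (January 13, 2104) to the later (September 10, 2104):
January 2104: 31 − 13 = 18 days remain.
Then February 2104 (29), March (31), April (30), May (31), June (30), July (31), August (31): 29 + 31 + 30 + 31 + 30 + 31 + 31 = 213 days.
September 1–10, 2104: 10 days.
Total: 18 + 213 + 10 = 241 days.
241 mod 7 = 3, so 3 days before Wednesday is Sunday.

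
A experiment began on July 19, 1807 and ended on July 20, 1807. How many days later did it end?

1

Within July 1807: 20 − 19 = 1 day.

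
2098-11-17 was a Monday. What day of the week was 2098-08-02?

Count forward from the earlier date (August 2, 2098) to the later (November 17, 2098):
August 2098: 31 − 2 = 29 days remain.
Then September (30), October (31): 30 + 31 = 61 days.
November 1–17, 2098: 17 days.
Total: 29 + 61 + 17 = 107 days.
107 mod 7 = 2, so 2 days before Monday is Saturday.

Saturday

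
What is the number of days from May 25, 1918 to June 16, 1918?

22

May 1918: 31 − 25 = 6 days remain.
June 1–16, 1918: 16 days.
Total: 6 + 16 = 22 days.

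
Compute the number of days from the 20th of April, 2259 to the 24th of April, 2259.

Within April 2259: 24 − 20 = 4 days.

4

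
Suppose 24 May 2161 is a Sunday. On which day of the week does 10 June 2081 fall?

Tuesday

Count forward from the earlier date (June 10, 2081) to the later (May 24, 2161):
From June 10, 2081 to June 10, 2160: 79 years, of which 19 contain a Feb 29 — 60×365 + 19×366 = 28854 days.
(2100 is not a leap year (divisible by 100 but not 400).)
June 2160: 30 − 10 = 20 days remain.
Then 10 full months totalling 304 days.
May 1–24, 2161: 24 days.
Residual: 348 days.
Total: 29202 days.
29202 mod 7 = 5, so 5 days before Sunday is Tuesday.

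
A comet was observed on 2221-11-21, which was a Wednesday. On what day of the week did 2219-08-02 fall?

Monday

Count forward from the earlier date (August 2, 2219) to the later (November 21, 2221):
Day-of-year of August 2, 2219: 214.
Day-of-year of November 21, 2221: 325.
2219 has 365 days, so 365 − 214 = 151 days remain in 2219.
Full years: 2220: 366. Sum = 366.
Total: 151 + 366 + 325 = 842 days.
842 mod 7 = 2, so 2 days before Wednesday is Monday.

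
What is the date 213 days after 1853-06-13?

1854-01-12

Count 213 days after June 13, 1853:
Day-of-year of June 13, 1853: 164.
Day-of-year of January 12, 1854: 12.
1853 has 365 days, so 365 − 164 = 201 days remain in 1853.
Total: 201 + 12 = 213 days.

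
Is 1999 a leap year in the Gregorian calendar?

1999 is not a leap year.

No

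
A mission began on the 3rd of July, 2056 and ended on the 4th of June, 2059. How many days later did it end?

July 3, 2056 → July 3, 2057: 365 days.
July 3, 2057 → July 3, 2058: 365 days.
July 2058: 31 − 3 = 28 days remain.
Then 10 full months totalling 304 days.
June 1–4, 2059: 4 days.
Residual: 336 days.
Total: 1066 days.

1066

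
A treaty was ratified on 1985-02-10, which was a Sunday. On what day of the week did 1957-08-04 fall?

Sunday

Count forward from the earlier date (August 4, 1957) to the later (February 10, 1985):
Day-of-year of August 4, 1957: 216.
Day-of-year of February 10, 1985: 41.
1957 has 365 days, so 365 − 216 = 149 days remain in 1957.
Full years 1958–1984: 20 common + 7 leap = 20×365 + 7×366 = 9862 days.
Total: 149 + 9862 + 41 = 10052 days.
10052 is a multiple of 7, so 1957-08-04 falls on the same weekday: Sunday.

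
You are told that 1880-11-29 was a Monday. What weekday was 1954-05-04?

Day-of-year of November 29, 1880: 334.
Day-of-year of May 4, 1954: 124.
1880 has 366 days, so 366 − 334 = 32 days remain in 1880.
Full years 1881–1953: 56 common + 17 leap = 56×365 + 17×366 = 26662 days.
Total: 32 + 26662 + 124 = 26818 days.
26818 mod 7 = 1, so 1 day after Monday is Tuesday.

Tuesday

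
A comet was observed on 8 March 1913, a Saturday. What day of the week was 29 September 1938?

Thursday

From March 8, 1913 to March 8, 1938: 25 years, of which 6 contain a Feb 29 — 19×365 + 6×366 = 9131 days.
March 1938: 31 − 8 = 23 days remain.
Then April (30), May (31), June (30), July (31), August (31): 30 + 31 + 30 + 31 + 31 = 153 days.
September 1–29, 1938: 29 days.
Residual: 205 days.
Total: 9336 days.
9336 mod 7 = 5, so 5 days after Saturday is Thursday.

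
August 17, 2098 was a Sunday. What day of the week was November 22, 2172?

From August 17, 2098 to August 17, 2172: 74 years, of which 18 contain a Feb 29 — 56×365 + 18×366 = 27028 days.
(2100 is not a leap year (divisible by 100 but not 400).)
August 2172: 31 − 17 = 14 days remain.
Then September (30), October (31): 30 + 31 = 61 days.
November 1–22, 2172: 22 days.
Residual: 97 days.
Total: 27125 days.
27125 is a multiple of 7, so November 22, 2172 falls on the same weekday: Sunday.

Sunday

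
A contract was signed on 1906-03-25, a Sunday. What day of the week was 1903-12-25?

Count forward from the earlier date (December 25, 1903) to the later (March 25, 1906):
Day-of-year of December 25, 1903: 359.
Day-of-year of March 25, 1906: 84.
1903 has 365 days, so 365 − 359 = 6 days remain in 1903.
Full years: 1904: 366; 1905: 365. Sum = 731.
Total: 6 + 731 + 84 = 821 days.
821 mod 7 = 2, so 2 days before Sunday is Friday.

Friday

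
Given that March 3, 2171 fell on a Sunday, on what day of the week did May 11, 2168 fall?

Count forward from the earlier date (May 11, 2168) to the later (March 3, 2171):
Day-of-year of May 11, 2168: 132.
Day-of-year of March 3, 2171: 62.
2168 has 366 days, so 366 − 132 = 234 days remain in 2168.
Full years: 2169: 365; 2170: 365. Sum = 730.
Total: 234 + 730 + 62 = 1026 days.
1026 mod 7 = 4, so 4 days before Sunday is Wednesday.

Wednesday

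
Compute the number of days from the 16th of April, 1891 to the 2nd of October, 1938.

From April 16, 1891 to April 16, 1938: 47 years, of which 11 contain a Feb 29 — 36×365 + 11×366 = 17166 days.
(1900 is not a leap year (divisible by 100 but not 400).)
April 1938: 30 − 16 = 14 days remain.
Then May (31), June (30), July (31), August (31), September (30): 31 + 30 + 31 + 31 + 30 = 153 days.
October 1–2, 1938: 2 days.
Residual: 169 days.
Total: 17335 days.

17335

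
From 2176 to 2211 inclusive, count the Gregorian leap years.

Years divisible by 4 in [2176, 2211]: 2176, 2180, 2184, 2188, 2192, 2196, 2200, 2204, 2208.
Of these, 2200 is divisible by 100 but not 400, so not leap.
Leap years: 9 − 1 = 8.

8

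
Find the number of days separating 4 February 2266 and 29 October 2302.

13415

Day-of-year of February 4, 2266: 35.
Day-of-year of October 29, 2302: 302.
2266 has 365 days, so 365 − 35 = 330 days remain in 2266.
Full years 2267–2301: 27 common + 8 leap = 27×365 + 8×366 = 12783 days.
Total: 330 + 12783 + 302 = 13415 days.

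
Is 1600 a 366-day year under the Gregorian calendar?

1600 is a leap year (divisible by 400).

Yes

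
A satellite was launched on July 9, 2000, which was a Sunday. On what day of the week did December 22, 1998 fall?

Count forward from the earlier date (December 22, 1998) to the later (July 9, 2000):
December 1998: 31 − 22 = 9 days remain.
Then 18 full months totalling 547 days.
July 1–9, 2000: 9 days.
Total: 9 + 547 + 9 = 565 days.
565 mod 7 = 5, so 5 days before Sunday is Tuesday.

Tuesday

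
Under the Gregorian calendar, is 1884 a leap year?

1884 is a leap year.

Yes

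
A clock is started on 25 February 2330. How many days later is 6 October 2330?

223

February 2330: 28 − 25 = 3 days remain (2330 is not a leap year, so February has 28 days).
Then March (31), April (30), May (31), June (30), July (31), August (31), September (30): 31 + 30 + 31 + 30 + 31 + 31 + 30 = 214 days.
October 1–6, 2330: 6 days.
Total: 3 + 214 + 6 = 223 days.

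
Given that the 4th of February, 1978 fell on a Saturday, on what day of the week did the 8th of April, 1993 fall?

Day-of-year of February 4, 1978: 35.
Day-of-year of April 8, 1993: 98.
1978 has 365 days, so 365 − 35 = 330 days remain in 1978.
Full years 1979–1992: 10 common + 4 leap = 10×365 + 4×366 = 5114 days.
Total: 330 + 5114 + 98 = 5542 days.
5542 mod 7 = 5, so 5 days after Saturday is Thursday.

Thursday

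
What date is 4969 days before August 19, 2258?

January 10, 2245

Count 4969 days before August 19, 2258:
From January 10, 2245 to January 10, 2258: 13 years, of which 3 contain a Feb 29 — 10×365 + 3×366 = 4748 days.
January 2258: 31 − 10 = 21 days remain.
Then February 2258 (28), March (31), April (30), May (31), June (30), July (31): 28 + 31 + 30 + 31 + 30 + 31 = 181 days.
August 1–19, 2258: 19 days.
Residual: 221 days.
Total: 4969 days.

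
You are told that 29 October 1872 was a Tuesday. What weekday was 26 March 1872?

Tuesday

Count forward from the earlier date (March 26, 1872) to the later (October 29, 1872):
March 1872: 31 − 26 = 5 days remain.
Then April (30), May (31), June (30), July (31), August (31), September (30): 30 + 31 + 30 + 31 + 31 + 30 = 183 days.
October 1–29, 1872: 29 days.
Total: 5 + 183 + 29 = 217 days.
217 is a multiple of 7, so 26 March 1872 falls on the same weekday: Tuesday.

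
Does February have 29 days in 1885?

No

1885 is not a leap year.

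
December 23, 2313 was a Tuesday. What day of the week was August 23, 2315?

Day-of-year of December 23, 2313: 357.
Day-of-year of August 23, 2315: 235.
2313 has 365 days, so 365 − 357 = 8 days remain in 2313.
Full years: 2314: 365. Sum = 365.
Total: 8 + 365 + 235 = 608 days.
608 mod 7 = 6, so 6 days after Tuesday is Monday.

Monday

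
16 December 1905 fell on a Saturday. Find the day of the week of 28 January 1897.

Count forward from the earlier date (January 28, 1897) to the later (December 16, 1905):
Day-of-year of January 28, 1897: 28.
Day-of-year of December 16, 1905: 350.
1897 has 365 days, so 365 − 28 = 337 days remain in 1897.
Full years 1898–1904: 6 common + 1 leap = 6×365 + 1×366 = 2556 days.
Total: 337 + 2556 + 350 = 3243 days.
3243 mod 7 = 2, so 2 days before Saturday is Thursday.

Thursday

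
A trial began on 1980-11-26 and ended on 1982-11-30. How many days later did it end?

November 26, 1980 → November 26, 1981: 365 days.
November 26, 1981 → November 26, 1982: 365 days.
Within November 1982: 30 − 26 = 4 days.
Total: 734 days.

734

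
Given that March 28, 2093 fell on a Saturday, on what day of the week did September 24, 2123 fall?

From March 28, 2093 to March 28, 2123: 30 years, of which 6 contain a Feb 29 — 24×365 + 6×366 = 10956 days.
(2100 is not a leap year (divisible by 100 but not 400).)
March 2123: 31 − 28 = 3 days remain.
Then April (30), May (31), June (30), July (31), August (31): 30 + 31 + 30 + 31 + 31 = 153 days.
September 1–24, 2123: 24 days.
Residual: 180 days.
Total: 11136 days.
11136 mod 7 = 6, so 6 days after Saturday is Friday.

Friday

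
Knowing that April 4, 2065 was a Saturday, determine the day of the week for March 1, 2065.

Count forward from the earlier date (March 1, 2065) to the later (April 4, 2065):
March 2065: 31 − 1 = 30 days remain.
April 1–4, 2065: 4 days.
Total: 30 + 4 = 34 days.
34 mod 7 = 6, so 6 days before Saturday is Sunday.

Sunday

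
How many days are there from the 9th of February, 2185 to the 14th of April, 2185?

February 2185: 28 − 9 = 19 days remain (2185 is not a leap year, so February has 28 days).
Then March (31): 31 days.
April 1–14, 2185: 14 days.
Total: 19 + 31 + 14 = 64 days.

64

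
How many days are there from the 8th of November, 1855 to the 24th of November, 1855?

16

Within November 1855: 24 − 8 = 16 days.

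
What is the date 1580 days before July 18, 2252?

March 21, 2248

Count 1580 days before July 18, 2252:
March 21, 2248 → March 21, 2249: 365 days.
March 21, 2249 → March 21, 2250: 365 days.
March 21, 2250 → March 21, 2251: 365 days.
March 21, 2251 → March 21, 2252: 366 days (2252 is a leap year).
March 2252: 31 − 21 = 10 days remain.
Then April (30), May (31), June (30): 30 + 31 + 30 = 91 days.
July 1–18, 2252: 18 days.
Residual: 119 days.
Total: 1580 days.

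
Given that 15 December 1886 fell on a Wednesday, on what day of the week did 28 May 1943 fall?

Friday

From December 15, 1886 to December 15, 1942: 56 years, of which 13 contain a Feb 29 — 43×365 + 13×366 = 20453 days.
(1900 is not a leap year (divisible by 100 but not 400).)
December 1942: 31 − 15 = 16 days remain.
Then January (31), February 1943 (28), March (31), April (30): 31 + 28 + 31 + 30 = 120 days.
May 1–28, 1943: 28 days.
Residual: 164 days.
Total: 20617 days.
20617 mod 7 = 2, so 2 days after Wednesday is Friday.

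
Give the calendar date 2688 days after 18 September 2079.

27 January 2087

Count 2688 days after September 18, 2079:
Day-of-year of September 18, 2079: 261.
Day-of-year of January 27, 2087: 27.
2079 has 365 days, so 365 − 261 = 104 days remain in 2079.
Full years 2080–2086: 5 common + 2 leap = 5×365 + 2×366 = 2557 days.
Total: 104 + 2557 + 27 = 2688 days.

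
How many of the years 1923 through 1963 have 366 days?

10

Years divisible by 4 in [1923, 1963]: 1924, 1928, 1932, 1936, 1940, 1944, 1948, 1952, 1956, 1960.
No century exceptions apply. Count: 10.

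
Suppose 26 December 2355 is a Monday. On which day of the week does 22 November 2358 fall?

Saturday

Day-of-year of December 26, 2355: 360.
Day-of-year of November 22, 2358: 326.
2355 has 365 days, so 365 − 360 = 5 days remain in 2355.
Full years: 2356: 366; 2357: 365. Sum = 731.
Total: 5 + 731 + 326 = 1062 days.
1062 mod 7 = 5, so 5 days after Monday is Saturday.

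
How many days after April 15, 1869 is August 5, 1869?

112

April 1869: 30 − 15 = 15 days remain.
Then May (31), June (30), July (31): 31 + 30 + 31 = 92 days.
August 1–5, 1869: 5 days.
Total: 15 + 92 + 5 = 112 days.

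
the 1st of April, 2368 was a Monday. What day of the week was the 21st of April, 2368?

Within April 2368: 21 − 1 = 20 days.
20 mod 7 = 6, so 6 days after Monday is Sunday.

Sunday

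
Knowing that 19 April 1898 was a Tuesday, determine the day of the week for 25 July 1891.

Count forward from the earlier date (July 25, 1891) to the later (April 19, 1898):
July 25, 1891 → July 25, 1892: 366 days (1892 is a leap year).
July 25, 1892 → July 25, 1893: 365 days.
July 25, 1893 → July 25, 1894: 365 days.
July 25, 1894 → July 25, 1895: 365 days.
July 25, 1895 → July 25, 1896: 366 days (1896 is a leap year).
July 25, 1896 → July 25, 1897: 365 days.
July 1897: 31 − 25 = 6 days remain.
Then August (31), September (30), October (31), November (30), December (31), January (31), February 1898 (28), March (31): 31 + 30 + 31 + 30 + 31 + 31 + 28 + 31 = 243 days.
April 1–19, 1898: 19 days.
Residual: 268 days.
Total: 2460 days.
2460 mod 7 = 3, so 3 days before Tuesday is Saturday.

Saturday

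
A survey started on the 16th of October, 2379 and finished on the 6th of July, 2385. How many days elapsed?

2090

Day-of-year of October 16, 2379: 289.
Day-of-year of July 6, 2385: 187.
2379 has 365 days, so 365 − 289 = 76 days remain in 2379.
Full years: 2380: 366; 2381: 365; 2382: 365; 2383: 365; 2384: 366. Sum = 1827.
Total: 76 + 1827 + 187 = 2090 days.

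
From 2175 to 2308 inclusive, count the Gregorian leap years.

Years divisible by 4: 2176, 2180, …, 2308 — 34 in all.
Of these, 2200, 2300 are divisible by 100 but not 400, so not leap.
Leap years: 34 − 2 = 32.

32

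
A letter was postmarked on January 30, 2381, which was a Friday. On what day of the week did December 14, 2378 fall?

Thursday

Count forward from the earlier date (December 14, 2378) to the later (January 30, 2381):
December 14, 2378 → December 14, 2379: 365 days.
December 14, 2379 → December 14, 2380: 366 days (2380 is a leap year).
December 2380: 31 − 14 = 17 days remain.
January 1–30, 2381: 30 days.
Residual: 47 days.
Total: 778 days.
778 mod 7 = 1, so 1 day before Friday is Thursday.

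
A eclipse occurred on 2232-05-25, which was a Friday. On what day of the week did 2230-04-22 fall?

Count forward from the earlier date (April 22, 2230) to the later (May 25, 2232):
April 2230: 30 − 22 = 8 days remain.
Then 24 full months totalling 731 days.
May 1–25, 2232: 25 days.
Total: 8 + 731 + 25 = 764 days.
764 mod 7 = 1, so 1 day before Friday is Thursday.

Thursday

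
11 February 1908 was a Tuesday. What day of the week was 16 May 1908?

Saturday

February 1908: 29 − 11 = 18 days remain (1908 is a leap year, so February has 29 days).
Then March (31), April (30): 31 + 30 = 61 days.
May 1–16, 1908: 16 days.
Total: 18 + 61 + 16 = 95 days.
95 mod 7 = 4, so 4 days after Tuesday is Saturday.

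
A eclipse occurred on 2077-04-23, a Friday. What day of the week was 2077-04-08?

Count forward from the earlier date (April 8, 2077) to the later (April 23, 2077):
Within April 2077: 23 − 8 = 15 days.
15 mod 7 = 1, so 1 day before Friday is Thursday.

Thursday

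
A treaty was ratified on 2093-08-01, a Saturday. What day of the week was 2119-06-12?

Monday

From August 1, 2093 to August 1, 2118: 25 years, of which 5 contain a Feb 29 — 20×365 + 5×366 = 9130 days.
(2100 is not a leap year (divisible by 100 but not 400).)
August 2118: 31 − 1 = 30 days remain.
Then 9 full months totalling 273 days.
June 1–12, 2119: 12 days.
Residual: 315 days.
Total: 9445 days.
9445 mod 7 = 2, so 2 days after Saturday is Monday.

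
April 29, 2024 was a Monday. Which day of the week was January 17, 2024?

Wednesday

Count forward from the earlier date (January 17, 2024) to the later (April 29, 2024):
January 2024: 31 − 17 = 14 days remain.
Then February 2024 (29), March (31): 29 + 31 = 60 days.
April 1–29, 2024: 29 days.
Total: 14 + 60 + 29 = 103 days.
103 mod 7 = 5, so 5 days before Monday is Wednesday.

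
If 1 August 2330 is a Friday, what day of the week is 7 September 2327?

Count forward from the earlier date (September 7, 2327) to the later (August 1, 2330):
Day-of-year of September 7, 2327: 250.
Day-of-year of August 1, 2330: 213.
2327 has 365 days, so 365 − 250 = 115 days remain in 2327.
Full years: 2328: 366; 2329: 365. Sum = 731.
Total: 115 + 731 + 213 = 1059 days.
1059 mod 7 = 2, so 2 days before Friday is Wednesday.

Wednesday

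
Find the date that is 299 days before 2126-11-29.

2126-02-03

Count 299 days before November 29, 2126:
February 2126: 28 − 3 = 25 days remain (2126 is not a leap year, so February has 28 days).
Then March (31), April (30), May (31), June (30), July (31), August (31), September (30), October (31): 31 + 30 + 31 + 30 + 31 + 31 + 30 + 31 = 245 days.
November 1–29, 2126: 29 days.
Total: 25 + 245 + 29 = 299 days.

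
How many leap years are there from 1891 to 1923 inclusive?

7

Years divisible by 4 in [1891, 1923]: 1892, 1896, 1900, 1904, 1908, 1912, 1916, 1920.
Of these, 1900 is divisible by 100 but not 400, so not leap.
Leap years: 8 − 1 = 7.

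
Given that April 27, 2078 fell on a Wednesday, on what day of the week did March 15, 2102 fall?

Wednesday

From April 27, 2078 to April 27, 2101: 23 years, of which 5 contain a Feb 29 — 18×365 + 5×366 = 8400 days.
(2100 is not a leap year (divisible by 100 but not 400).)
April 2101: 30 − 27 = 3 days remain.
Then 10 full months totalling 304 days.
March 1–15, 2102: 15 days.
Residual: 322 days.
Total: 8722 days.
8722 is a multiple of 7, so March 15, 2102 falls on the same weekday: Wednesday.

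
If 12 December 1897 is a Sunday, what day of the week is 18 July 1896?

Saturday

Count forward from the earlier date (July 18, 1896) to the later (December 12, 1897):
July 18, 1896 → July 18, 1897: 365 days.
July 1897: 31 − 18 = 13 days remain.
Then August (31), September (30), October (31), November (30): 31 + 30 + 31 + 30 = 122 days.
December 1–12, 1897: 12 days.
Residual: 147 days.
Total: 512 days.
512 mod 7 = 1, so 1 day before Sunday is Saturday.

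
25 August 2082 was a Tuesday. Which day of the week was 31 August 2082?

Within August 2082: 31 − 25 = 6 days.
6 mod 7 = 6, so 6 days after Tuesday is Monday.

Monday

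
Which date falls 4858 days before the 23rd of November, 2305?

the 4th of August, 2292

Count 4858 days before November 23, 2305:
From August 4, 2292 to August 4, 2305: 13 years, of which 2 contain a Feb 29 — 11×365 + 2×366 = 4747 days.
(2300 is not a leap year (divisible by 100 but not 400).)
August 2305: 31 − 4 = 27 days remain.
Then September (30), October (31): 30 + 31 = 61 days.
November 1–23, 2305: 23 days.
Residual: 111 days.
Total: 4858 days.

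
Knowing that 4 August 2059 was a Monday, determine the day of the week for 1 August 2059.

Count forward from the earlier date (August 1, 2059) to the later (August 4, 2059):
Within August 2059: 4 − 1 = 3 days.
3 mod 7 = 3, so 3 days before Monday is Friday.

Friday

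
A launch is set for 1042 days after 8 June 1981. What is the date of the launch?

15 April 1984

Count 1042 days after June 8, 1981:
June 8, 1981 → June 8, 1982: 365 days.
June 8, 1982 → June 8, 1983: 365 days.
June 1983: 30 − 8 = 22 days remain.
Then 9 full months totalling 275 days.
April 1–15, 1984: 15 days.
Residual: 312 days.
Total: 1042 days.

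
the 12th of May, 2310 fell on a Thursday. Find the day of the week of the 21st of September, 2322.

From May 12, 2310 to May 12, 2322: 12 years, of which 3 contain a Feb 29 — 9×365 + 3×366 = 4383 days.
May 2322: 31 − 12 = 19 days remain.
Then June (30), July (31), August (31): 30 + 31 + 31 = 92 days.
September 1–21, 2322: 21 days.
Residual: 132 days.
Total: 4515 days.
4515 is a multiple of 7, so the 21st of September, 2322 falls on the same weekday: Thursday.

Thursday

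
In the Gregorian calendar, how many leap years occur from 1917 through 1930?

3

Years divisible by 4 in [1917, 1930]: 1920, 1924, 1928.
No century exceptions apply. Count: 3.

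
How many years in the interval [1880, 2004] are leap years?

Years divisible by 4: 1880, 1884, …, 2004 — 32 in all.
Of these, 1900 is divisible by 100 but not 400, so not leap.
2000 is divisible by 400, so still leap.
Leap years: 32 − 1 = 31.

31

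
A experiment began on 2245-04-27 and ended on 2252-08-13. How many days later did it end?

From April 27, 2245 to April 27, 2252: 7 years, of which 2 contain a Feb 29 — 5×365 + 2×366 = 2557 days.
April 2252: 30 − 27 = 3 days remain.
Then May (31), June (30), July (31): 31 + 30 + 31 = 92 days.
August 1–13, 2252: 13 days.
Residual: 108 days.
Total: 2665 days.

2665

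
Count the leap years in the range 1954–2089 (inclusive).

Years divisible by 4: 1956, 1960, …, 2088 — 34 in all.
2000 is divisible by 400, so still leap.
No century exceptions apply. Count: 34.

34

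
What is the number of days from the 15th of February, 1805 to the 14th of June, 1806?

February 15, 1805 → February 15, 1806: 365 days.
February 1806: 28 − 15 = 13 days remain (1806 is not a leap year, so February has 28 days).
Then March (31), April (30), May (31): 31 + 30 + 31 = 92 days.
June 1–14, 1806: 14 days.
Residual: 119 days.
Total: 484 days.

484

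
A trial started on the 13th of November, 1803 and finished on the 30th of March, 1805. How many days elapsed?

503

November 13, 1803 → November 13, 1804: 366 days (1804 is a leap year).
November 1804: 30 − 13 = 17 days remain.
Then December (31), January (31), February 1805 (28): 31 + 31 + 28 = 90 days.
March 1–30, 1805: 30 days.
Residual: 137 days.
Total: 503 days.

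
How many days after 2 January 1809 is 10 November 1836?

Day-of-year of January 2, 1809: 2.
Day-of-year of November 10, 1836: 315.
1809 has 365 days, so 365 − 2 = 363 days remain in 1809.
Full years 1810–1835: 20 common + 6 leap = 20×365 + 6×366 = 9496 days.
Total: 363 + 9496 + 315 = 10174 days.

10174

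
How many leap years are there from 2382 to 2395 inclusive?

3

Years divisible by 4 in [2382, 2395]: 2384, 2388, 2392.
No century exceptions apply. Count: 3.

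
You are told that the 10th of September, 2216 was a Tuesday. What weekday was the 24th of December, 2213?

Friday

Count forward from the earlier date (December 24, 2213) to the later (September 10, 2216):
December 24, 2213 → December 24, 2214: 365 days.
December 24, 2214 → December 24, 2215: 365 days.
December 2215: 31 − 24 = 7 days remain.
Then January (31), February 2216 (29), March (31), April (30), May (31), June (30), July (31), August (31): 31 + 29 + 31 + 30 + 31 + 30 + 31 + 31 = 244 days.
September 1–10, 2216: 10 days.
Residual: 261 days.
Total: 991 days.
991 mod 7 = 4, so 4 days before Tuesday is Friday.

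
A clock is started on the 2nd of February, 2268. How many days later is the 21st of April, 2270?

809

February 2, 2268 → February 2, 2269: 366 days (2268 is a leap year).
February 2, 2269 → February 2, 2270: 365 days.
February 2270: 28 − 2 = 26 days remain (2270 is not a leap year, so February has 28 days).
Then March (31): 31 days.
April 1–21, 2270: 21 days.
Residual: 78 days.
Total: 809 days.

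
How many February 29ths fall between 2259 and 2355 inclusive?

23

Years divisible by 4: 2260, 2264, …, 2352 — 24 in all.
Of these, 2300 is divisible by 100 but not 400, so not leap.
Leap years: 24 − 1 = 23.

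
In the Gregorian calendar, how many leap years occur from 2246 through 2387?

Years divisible by 4: 2248, 2252, …, 2384 — 35 in all.
Of these, 2300 is divisible by 100 but not 400, so not leap.
Leap years: 35 − 1 = 34.

34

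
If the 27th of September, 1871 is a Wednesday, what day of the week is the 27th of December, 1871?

Wednesday

September 1871: 30 − 27 = 3 days remain.
Then October (31), November (30): 31 + 30 = 61 days.
December 1–27, 1871: 27 days.
Total: 3 + 61 + 27 = 91 days.
91 is a multiple of 7, so the 27th of December, 1871 falls on the same weekday: Wednesday.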